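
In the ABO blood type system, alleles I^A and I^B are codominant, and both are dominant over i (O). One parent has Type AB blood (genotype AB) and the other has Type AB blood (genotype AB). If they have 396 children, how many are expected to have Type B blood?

Cross: AB × AB
Possible offspring genotypes: 1 AA, 2 AB, 1 BB
Blood type counts: 1 Type A, 2 Type AB, 1 Type B
Probability of Type B: 1/4
Expected count = 1/4 × 396 = 99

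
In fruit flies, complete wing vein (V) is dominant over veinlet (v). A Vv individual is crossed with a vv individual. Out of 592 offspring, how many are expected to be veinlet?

Punnett square for Vv × vv:
Offspring genotypes: 2 Vv, 2 vv
complete: 2, veinlet: 2
veinlet: 2 out of 4 → fraction 1/2
Expected count = 1/2 × 592 = 296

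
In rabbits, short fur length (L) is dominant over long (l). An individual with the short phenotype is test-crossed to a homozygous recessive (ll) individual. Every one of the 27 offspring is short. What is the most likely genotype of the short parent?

Test cross: ? × ll
All offspring are short.
If the unknown parent were heterozygous (Ll), about half of 27 offspring would be long; none are. The unknown parent is most likely homozygous dominant (LL).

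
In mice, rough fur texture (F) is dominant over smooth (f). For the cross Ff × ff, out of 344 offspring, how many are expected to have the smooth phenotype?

Punnett square for Ff × ff:
Offspring genotypes: 2 Ff, 2 ff
Total offspring: 4
Count with target: 2
Probability: 2/4 = 1/2
Expected count = 1/2 × 344 = 172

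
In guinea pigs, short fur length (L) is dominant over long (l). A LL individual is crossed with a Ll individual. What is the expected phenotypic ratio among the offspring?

Punnett square for LL × Ll:
Offspring genotypes: 2 LL, 2 Ll
short: 4, long: 0
Ratio: all short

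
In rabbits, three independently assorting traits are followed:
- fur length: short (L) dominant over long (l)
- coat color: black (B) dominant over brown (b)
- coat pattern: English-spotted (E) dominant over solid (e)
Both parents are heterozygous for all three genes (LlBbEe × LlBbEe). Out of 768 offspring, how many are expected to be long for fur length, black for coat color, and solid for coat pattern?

Trihybrid cross: LlBbEe × LlBbEe
Each trait segregates independently with a 3:1 phenotypic ratio, so each gene contributes 3/4 (dominant) or 1/4 (recessive).
Target: long (fur length), black (coat color), solid (coat pattern)
Probability = product of independent per-trait probabilities
= 1/4 × 3/4 × 1/4 = 3/64
Expected count = 3/64 × 768 = 36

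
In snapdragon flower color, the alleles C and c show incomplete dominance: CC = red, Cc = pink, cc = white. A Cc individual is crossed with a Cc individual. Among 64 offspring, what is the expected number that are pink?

Punnett square for Cc × Cc:
Offspring genotypes: 1 CC, 2 Cc, 1 cc
Phenotype counts: 1 red, 2 pink, 1 white
pink: 2 out of 4 → fraction 1/2
Expected count = 1/2 × 64 = 32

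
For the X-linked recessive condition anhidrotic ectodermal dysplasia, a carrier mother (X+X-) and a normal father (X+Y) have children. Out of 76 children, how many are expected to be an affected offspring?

Cross: X+X- × X+Y
Offspring: 1 X+X+, 1 X+Y, 1 X+X-, 1 X-Y
Probability of an affected offspring: 1/4
Expected count = 1/4 × 76 = 19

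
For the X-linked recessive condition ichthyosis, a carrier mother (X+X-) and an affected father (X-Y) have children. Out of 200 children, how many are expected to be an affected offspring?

Cross: X+X- × X-Y
Offspring: 1 X+X-, 1 X+Y, 1 X-X-, 1 X-Y
Probability of an affected offspring: 2/4 = 1/2
Expected count = 1/2 × 200 = 100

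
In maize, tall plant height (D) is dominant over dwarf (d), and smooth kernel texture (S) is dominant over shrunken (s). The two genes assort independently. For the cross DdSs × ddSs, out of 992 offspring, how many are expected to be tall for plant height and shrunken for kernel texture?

Dihybrid cross DdSs × ddSs — consider each gene separately:
plant height: Dd × dd → 2 Dd, 2 dd → 2 D_ : 2 dd (out of 4)
kernel texture: Ss × Ss → 1 SS, 2 Ss, 1 ss → 3 S_ : 1 ss (out of 4)
Looking for: tall (D_) and shrunken (ss)
P(tall) = 2/4, P(shrunken) = 1/4
P(both) = 2/4 × 1/4 = 2/16 = 1/8
Expected count = 1/8 × 992 = 124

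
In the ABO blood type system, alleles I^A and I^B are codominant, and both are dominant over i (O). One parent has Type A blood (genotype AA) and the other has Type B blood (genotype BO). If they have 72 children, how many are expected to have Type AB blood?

Cross: AA × BO
Possible offspring genotypes: 2 AB, 2 AO
Blood type counts: 2 Type AB, 2 Type A
Probability of Type AB: 2/4 = 1/2
Expected count = 1/2 × 72 = 36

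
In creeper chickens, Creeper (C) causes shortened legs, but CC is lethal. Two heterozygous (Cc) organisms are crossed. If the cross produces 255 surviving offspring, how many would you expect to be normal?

Cross: Cc × Cc
Punnett square offspring (before lethality): 1 CC, 2 Cc, 1 cc
The CC genotype is lethal (embryos die); surviving offspring: 2 Cc, 1 cc
normal: 1 out of 3 → fraction 1/3
Expected count = 1/3 × 255 = 85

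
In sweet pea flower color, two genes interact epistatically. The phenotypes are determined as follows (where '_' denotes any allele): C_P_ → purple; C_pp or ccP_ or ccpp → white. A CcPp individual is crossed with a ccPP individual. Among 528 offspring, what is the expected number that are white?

Cross: CcPp × ccPP — consider each gene separately:
C gene: Cc × cc → 2 Cc, 2 cc → 2 C_ : 2 cc (out of 4)
P gene: Pp × PP → 2 PP, 2 Pp → 4 P_ (out of 4)
Genotype classes (out of 4 × 4 = 16): C_P_ = 2×4 = 8; ccP_ = 2×4 = 8
Apply the phenotype rules: C_P_ (8) → purple; ccP_ (8) → white
Phenotype counts (out of 16): 8 purple, 8 white
white: 8 out of 16 → fraction 1/2
Expected count = 1/2 × 528 = 264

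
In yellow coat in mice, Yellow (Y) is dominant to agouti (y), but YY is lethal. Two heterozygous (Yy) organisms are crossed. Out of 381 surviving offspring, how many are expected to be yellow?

Cross: Yy × Yy
Punnett square offspring (before lethality): 1 YY, 2 Yy, 1 yy
The YY genotype is lethal (embryos die); surviving offspring: 2 Yy, 1 yy
yellow: 2 out of 3 → fraction 2/3
Expected count = 2/3 × 381 = 254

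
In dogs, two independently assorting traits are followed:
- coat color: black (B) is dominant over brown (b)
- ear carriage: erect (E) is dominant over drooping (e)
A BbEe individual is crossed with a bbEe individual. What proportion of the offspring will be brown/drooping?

Dihybrid cross BbEe × bbEe — consider each gene separately:
coat color: Bb × bb → 2 Bb, 2 bb → 2 B_ : 2 bb (out of 4)
ear carriage: Ee × Ee → 1 EE, 2 Ee, 1 ee → 3 E_ : 1 ee (out of 4)
Combine (counts out of 4 × 4 = 16): black/erect (B_E_) = 2×3 = 6; black/drooping (B_ee) = 2×1 = 2; brown/erect (bbE_) = 2×3 = 6; brown/drooping (bbee) = 2×1 = 2
Phenotype counts (out of 16): 6 black/erect, 2 black/drooping, 6 brown/erect, 2 brown/drooping
brown/drooping: 2 out of 16
Probability: 2/16 = 1/8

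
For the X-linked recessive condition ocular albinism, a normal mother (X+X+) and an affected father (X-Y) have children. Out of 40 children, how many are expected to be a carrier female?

Cross: X+X+ × X-Y
Offspring: 2 X+X-, 2 X+Y
Probability of a carrier female: 2/4 = 1/2
Expected count = 1/2 × 40 = 20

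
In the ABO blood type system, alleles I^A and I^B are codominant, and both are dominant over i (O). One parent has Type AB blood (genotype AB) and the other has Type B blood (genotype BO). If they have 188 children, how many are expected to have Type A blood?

Cross: AB × BO
Possible offspring genotypes: 1 AB, 1 AO, 1 BB, 1 BO
Blood type counts: 1 Type AB, 1 Type A, 2 Type B
Probability of Type A: 1/4
Expected count = 1/4 × 188 = 47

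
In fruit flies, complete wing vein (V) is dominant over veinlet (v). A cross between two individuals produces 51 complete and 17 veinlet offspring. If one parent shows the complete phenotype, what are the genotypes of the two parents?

Observed offspring: 51 complete, 17 veinlet
The observed ratio simplifies to 3:1. Veinlet (vv) offspring appear, so each parent must contribute one v allele. The parent stated to show complete carries V, so it is Vv. The other parent is then either Vv or vv: Vv × vv would give a 1:1 split, whereas Vv × Vv gives 3:1 — matching the data. So both parents are heterozygous (Vv × Vv).
Parent genotypes: Vv × Vv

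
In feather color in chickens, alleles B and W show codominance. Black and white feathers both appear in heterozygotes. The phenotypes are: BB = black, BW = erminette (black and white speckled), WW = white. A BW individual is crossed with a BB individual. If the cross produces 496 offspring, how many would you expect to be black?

Punnett square for BW × BB:
Offspring genotypes: 2 BB, 2 BW
Phenotype counts: 2 black, 2 erminette (black and white speckled)
black: 2 out of 4 → fraction 1/2
Expected count = 1/2 × 496 = 248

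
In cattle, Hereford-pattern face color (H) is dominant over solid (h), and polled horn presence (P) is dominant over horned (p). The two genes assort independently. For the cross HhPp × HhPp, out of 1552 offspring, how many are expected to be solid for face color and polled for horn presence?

Dihybrid cross HhPp × HhPp — consider each gene separately:
face color: Hh × Hh → 1 HH, 2 Hh, 1 hh → 3 H_ : 1 hh (out of 4)
horn presence: Pp × Pp → 1 PP, 2 Pp, 1 pp → 3 P_ : 1 pp (out of 4)
Looking for: solid (hh) and polled (P_)
P(solid) = 1/4, P(polled) = 3/4
P(both) = 1/4 × 3/4 = 3/16
Expected count = 3/16 × 1552 = 291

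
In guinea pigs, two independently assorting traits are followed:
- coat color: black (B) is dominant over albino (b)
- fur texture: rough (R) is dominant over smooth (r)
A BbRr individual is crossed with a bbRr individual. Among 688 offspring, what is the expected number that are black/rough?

Dihybrid cross BbRr × bbRr — consider each gene separately:
coat color: Bb × bb → 2 Bb, 2 bb → 2 B_ : 2 bb (out of 4)
fur texture: Rr × Rr → 1 RR, 2 Rr, 1 rr → 3 R_ : 1 rr (out of 4)
Combine (counts out of 4 × 4 = 16): black/rough (B_R_) = 2×3 = 6; black/smooth (B_rr) = 2×1 = 2; albino/rough (bbR_) = 2×3 = 6; albino/smooth (bbrr) = 2×1 = 2
Phenotype counts (out of 16): 6 black/rough, 2 black/smooth, 6 albino/rough, 2 albino/smooth
black/rough: 6 out of 16 → fraction 3/8
Expected count = 3/8 × 688 = 258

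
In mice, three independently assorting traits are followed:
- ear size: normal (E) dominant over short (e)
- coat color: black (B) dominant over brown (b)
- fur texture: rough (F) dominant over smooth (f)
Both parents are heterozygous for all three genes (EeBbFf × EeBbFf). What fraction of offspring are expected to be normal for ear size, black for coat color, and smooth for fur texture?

Trihybrid cross: EeBbFf × EeBbFf
Each trait segregates independently with a 3:1 phenotypic ratio, so each gene contributes 3/4 (dominant) or 1/4 (recessive).
Target: normal (ear size), black (coat color), smooth (fur texture)
Probability = product of independent per-trait probabilities
= 3/4 × 3/4 × 1/4 = 9/64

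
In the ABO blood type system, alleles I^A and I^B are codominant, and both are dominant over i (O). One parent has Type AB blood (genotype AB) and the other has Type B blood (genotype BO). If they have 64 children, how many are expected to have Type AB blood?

Cross: AB × BO
Possible offspring genotypes: 1 AB, 1 AO, 1 BB, 1 BO
Blood type counts: 1 Type AB, 1 Type A, 2 Type B
Probability of Type AB: 1/4
Expected count = 1/4 × 64 = 16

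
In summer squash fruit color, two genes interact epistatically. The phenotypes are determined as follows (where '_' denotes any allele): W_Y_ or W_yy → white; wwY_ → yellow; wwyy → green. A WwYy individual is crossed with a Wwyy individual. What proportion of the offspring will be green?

Cross: WwYy × Wwyy — consider each gene separately:
W gene: Ww × Ww → 1 WW, 2 Ww, 1 ww → 3 W_ : 1 ww (out of 4)
Y gene: Yy × yy → 2 Yy, 2 yy → 2 Y_ : 2 yy (out of 4)
Genotype classes (out of 4 × 4 = 16): W_Y_ = 3×2 = 6; W_yy = 3×2 = 6; wwY_ = 1×2 = 2; wwyy = 1×2 = 2
Apply the phenotype rules: W_Y_ (6) + W_yy (6) → white; wwY_ (2) → yellow; wwyy (2) → green
Phenotype counts (out of 16): 12 white, 2 yellow, 2 green
green: 2 out of 16
Probability: 2/16 = 1/8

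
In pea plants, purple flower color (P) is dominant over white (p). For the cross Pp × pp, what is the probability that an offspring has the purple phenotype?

Punnett square for Pp × pp:
Offspring genotypes: 2 Pp, 2 pp
Total offspring: 4
Count with target: 2
Probability: 2/4 = 1/2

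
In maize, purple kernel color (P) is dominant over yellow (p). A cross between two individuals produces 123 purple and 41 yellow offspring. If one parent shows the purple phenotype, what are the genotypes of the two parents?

Observed offspring: 123 purple, 41 yellow
The observed ratio simplifies to 3:1. Yellow (pp) offspring appear, so each parent must contribute one p allele. The parent stated to show purple carries P, so it is Pp. The other parent is then either Pp or pp: Pp × pp would give a 1:1 split, whereas Pp × Pp gives 3:1 — matching the data. So both parents are heterozygous (Pp × Pp).
Parent genotypes: Pp × Pp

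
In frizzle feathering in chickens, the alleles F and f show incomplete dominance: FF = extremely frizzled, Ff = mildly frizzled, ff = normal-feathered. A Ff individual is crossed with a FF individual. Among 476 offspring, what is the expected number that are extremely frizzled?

Punnett square for Ff × FF:
Offspring genotypes: 2 FF, 2 Ff
Phenotype counts: 2 extremely frizzled, 2 mildly frizzled
extremely frizzled: 2 out of 4 → fraction 1/2
Expected count = 1/2 × 476 = 238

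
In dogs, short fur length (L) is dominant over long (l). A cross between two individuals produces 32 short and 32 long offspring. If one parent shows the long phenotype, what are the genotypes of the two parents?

Observed offspring: 32 short, 32 long
The observed ratio simplifies to 1:1. One parent shows long, so its genotype must be ll. A 1:1 offspring split requires the other parent to be heterozygous (Ll).
Parent genotypes: ll × Ll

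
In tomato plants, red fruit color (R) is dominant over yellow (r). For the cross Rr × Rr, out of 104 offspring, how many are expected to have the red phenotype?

Punnett square for Rr × Rr:
Offspring genotypes: 1 RR, 2 Rr, 1 rr
Total offspring: 4
Count with target: 3
Probability: 3/4
Expected count = 3/4 × 104 = 78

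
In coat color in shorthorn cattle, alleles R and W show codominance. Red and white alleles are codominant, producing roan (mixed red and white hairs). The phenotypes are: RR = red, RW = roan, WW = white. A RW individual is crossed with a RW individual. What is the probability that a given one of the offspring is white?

Punnett square for RW × RW:
Offspring genotypes: 1 RR, 2 RW, 1 WW
Phenotype counts: 1 red, 2 roan, 1 white
white: 1 out of 4
Probability: 1/4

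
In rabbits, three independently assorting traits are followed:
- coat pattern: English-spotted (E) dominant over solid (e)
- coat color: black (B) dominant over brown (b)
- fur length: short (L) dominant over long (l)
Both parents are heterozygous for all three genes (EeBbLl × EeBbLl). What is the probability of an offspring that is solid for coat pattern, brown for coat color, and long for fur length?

Trihybrid cross: EeBbLl × EeBbLl
Each trait segregates independently with a 3:1 phenotypic ratio, so each gene contributes 3/4 (dominant) or 1/4 (recessive).
Target: solid (coat pattern), brown (coat color), long (fur length)
Probability = product of independent per-trait probabilities
= 1/4 × 1/4 × 1/4 = 1/64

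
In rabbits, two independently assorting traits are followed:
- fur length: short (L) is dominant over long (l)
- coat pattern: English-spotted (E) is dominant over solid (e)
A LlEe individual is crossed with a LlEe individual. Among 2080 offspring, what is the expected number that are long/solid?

Dihybrid cross LlEe × LlEe — consider each gene separately:
fur length: Ll × Ll → 1 LL, 2 Ll, 1 ll → 3 L_ : 1 ll (out of 4)
coat pattern: Ee × Ee → 1 EE, 2 Ee, 1 ee → 3 E_ : 1 ee (out of 4)
Combine (counts out of 4 × 4 = 16): short/English-spotted (L_E_) = 3×3 = 9; short/solid (L_ee) = 3×1 = 3; long/English-spotted (llE_) = 1×3 = 3; long/solid (llee) = 1×1 = 1
Phenotype counts (out of 16): 9 short/English-spotted, 3 short/solid, 3 long/English-spotted, 1 long/solid
long/solid: 1 out of 16 → fraction 1/16
Expected count = 1/16 × 2080 = 130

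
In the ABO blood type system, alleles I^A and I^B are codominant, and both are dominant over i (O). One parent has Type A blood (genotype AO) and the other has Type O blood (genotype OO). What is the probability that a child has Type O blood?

Cross: AO × OO
Possible offspring genotypes: 2 AO, 2 OO
Blood type counts: 2 Type A, 2 Type O
Probability of Type O: 2/4 = 1/2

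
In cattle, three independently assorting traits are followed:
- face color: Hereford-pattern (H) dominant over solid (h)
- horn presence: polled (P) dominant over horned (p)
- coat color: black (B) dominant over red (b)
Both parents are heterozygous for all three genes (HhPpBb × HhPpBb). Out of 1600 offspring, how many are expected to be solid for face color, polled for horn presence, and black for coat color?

Trihybrid cross: HhPpBb × HhPpBb
Each trait segregates independently with a 3:1 phenotypic ratio, so each gene contributes 3/4 (dominant) or 1/4 (recessive).
Target: solid (face color), polled (horn presence), black (coat color)
Probability = product of independent per-trait probabilities
= 1/4 × 3/4 × 3/4 = 9/64
Expected count = 9/64 × 1600 = 225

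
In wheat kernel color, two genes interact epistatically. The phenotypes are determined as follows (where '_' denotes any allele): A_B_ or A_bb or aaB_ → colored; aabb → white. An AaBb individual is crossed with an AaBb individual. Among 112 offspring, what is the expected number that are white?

Cross: AaBb × AaBb — consider each gene separately:
A gene: Aa × Aa → 1 AA, 2 Aa, 1 aa → 3 A_ : 1 aa (out of 4)
B gene: Bb × Bb → 1 BB, 2 Bb, 1 bb → 3 B_ : 1 bb (out of 4)
Genotype classes (out of 4 × 4 = 16): A_B_ = 3×3 = 9; A_bb = 3×1 = 3; aaB_ = 1×3 = 3; aabb = 1×1 = 1
Apply the phenotype rules: A_B_ (9) + A_bb (3) + aaB_ (3) → colored; aabb (1) → white
Phenotype counts (out of 16): 15 colored, 1 white
white: 1 out of 16 → fraction 1/16
Expected count = 1/16 × 112 = 7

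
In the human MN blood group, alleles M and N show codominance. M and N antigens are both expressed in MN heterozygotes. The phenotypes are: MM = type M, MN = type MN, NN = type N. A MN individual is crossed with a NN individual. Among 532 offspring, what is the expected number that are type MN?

Punnett square for MN × NN:
Offspring genotypes: 2 MN, 2 NN
Phenotype counts: 2 type MN, 2 type N
type MN: 2 out of 4 → fraction 1/2
Expected count = 1/2 × 532 = 266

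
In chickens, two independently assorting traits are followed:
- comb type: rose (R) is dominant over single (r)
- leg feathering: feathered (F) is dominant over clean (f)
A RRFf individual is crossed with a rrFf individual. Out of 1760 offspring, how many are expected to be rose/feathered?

Dihybrid cross RRFf × rrFf — consider each gene separately:
comb type: RR × rr → 4 Rr → 4 R_ (out of 4)
leg feathering: Ff × Ff → 1 FF, 2 Ff, 1 ff → 3 F_ : 1 ff (out of 4)
Combine (counts out of 4 × 4 = 16): rose/feathered (R_F_) = 4×3 = 12; rose/clean (R_ff) = 4×1 = 4
Phenotype counts (out of 16): 12 rose/feathered, 4 rose/clean
rose/feathered: 12 out of 16 → fraction 3/4
Expected count = 3/4 × 1760 = 1320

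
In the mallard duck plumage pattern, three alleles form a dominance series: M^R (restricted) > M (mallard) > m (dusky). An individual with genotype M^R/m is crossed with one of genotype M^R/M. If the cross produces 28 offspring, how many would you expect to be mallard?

Cross: M^R/m × M^R/M
Allele dominance: M^R > M > m
Offspring genotypes: 1 M^R/M^R, 1 M^R/M, 1 M^R/m, 1 M/m
Phenotype counts: 3 restricted, 1 mallard
mallard: 1 out of 4 → fraction 1/4
Expected count = 1/4 × 28 = 7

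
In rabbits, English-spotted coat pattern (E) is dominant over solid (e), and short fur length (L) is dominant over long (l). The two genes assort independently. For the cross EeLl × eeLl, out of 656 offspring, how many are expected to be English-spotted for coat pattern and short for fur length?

Dihybrid cross EeLl × eeLl — consider each gene separately:
coat pattern: Ee × ee → 2 Ee, 2 ee → 2 E_ : 2 ee (out of 4)
fur length: Ll × Ll → 1 LL, 2 Ll, 1 ll → 3 L_ : 1 ll (out of 4)
Looking for: English-spotted (E_) and short (L_)
P(English-spotted) = 2/4, P(short) = 3/4
P(both) = 2/4 × 3/4 = 6/16 = 3/8
Expected count = 3/8 × 656 = 246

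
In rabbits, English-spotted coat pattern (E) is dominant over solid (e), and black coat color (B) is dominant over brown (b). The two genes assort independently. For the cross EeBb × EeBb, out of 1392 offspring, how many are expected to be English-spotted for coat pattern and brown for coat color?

Dihybrid cross EeBb × EeBb — consider each gene separately:
coat pattern: Ee × Ee → 1 EE, 2 Ee, 1 ee → 3 E_ : 1 ee (out of 4)
coat color: Bb × Bb → 1 BB, 2 Bb, 1 bb → 3 B_ : 1 bb (out of 4)
Looking for: English-spotted (E_) and brown (bb)
P(English-spotted) = 3/4, P(brown) = 1/4
P(both) = 3/4 × 1/4 = 3/16
Expected count = 3/16 × 1392 = 261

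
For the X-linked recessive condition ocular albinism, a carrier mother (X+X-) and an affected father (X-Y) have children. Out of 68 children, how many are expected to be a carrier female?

Cross: X+X- × X-Y
Offspring: 1 X+X-, 1 X+Y, 1 X-X-, 1 X-Y
Probability of a carrier female: 1/4
Expected count = 1/4 × 68 = 17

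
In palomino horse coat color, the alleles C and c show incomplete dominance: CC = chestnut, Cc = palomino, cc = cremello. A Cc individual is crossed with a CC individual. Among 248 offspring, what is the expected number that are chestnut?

Punnett square for Cc × CC:
Offspring genotypes: 2 CC, 2 Cc
Phenotype counts: 2 chestnut, 2 palomino
chestnut: 2 out of 4 → fraction 1/2
Expected count = 1/2 × 248 = 124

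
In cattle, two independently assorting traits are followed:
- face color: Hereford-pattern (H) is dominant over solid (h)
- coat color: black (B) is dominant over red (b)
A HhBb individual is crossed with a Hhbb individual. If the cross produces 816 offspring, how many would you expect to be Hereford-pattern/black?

Dihybrid cross HhBb × Hhbb — consider each gene separately:
face color: Hh × Hh → 1 HH, 2 Hh, 1 hh → 3 H_ : 1 hh (out of 4)
coat color: Bb × bb → 2 Bb, 2 bb → 2 B_ : 2 bb (out of 4)
Combine (counts out of 4 × 4 = 16): Hereford-pattern/black (H_B_) = 3×2 = 6; Hereford-pattern/red (H_bb) = 3×2 = 6; solid/black (hhB_) = 1×2 = 2; solid/red (hhbb) = 1×2 = 2
Phenotype counts (out of 16): 6 Hereford-pattern/black, 6 Hereford-pattern/red, 2 solid/black, 2 solid/red
Hereford-pattern/black: 6 out of 16 → fraction 3/8
Expected count = 3/8 × 816 = 306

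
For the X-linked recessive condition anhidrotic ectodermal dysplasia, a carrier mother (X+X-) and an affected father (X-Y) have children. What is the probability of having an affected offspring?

Cross: X+X- × X-Y
Offspring: 1 X+X-, 1 X+Y, 1 X-X-, 1 X-Y
Probability of an affected offspring: 2/4 = 1/2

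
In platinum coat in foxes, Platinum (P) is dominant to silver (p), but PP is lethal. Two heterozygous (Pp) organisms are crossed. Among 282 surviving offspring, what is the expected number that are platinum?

Cross: Pp × Pp
Punnett square offspring (before lethality): 1 PP, 2 Pp, 1 pp
The PP genotype is lethal (embryos die); surviving offspring: 2 Pp, 1 pp
platinum: 2 out of 3 → fraction 2/3
Expected count = 2/3 × 282 = 188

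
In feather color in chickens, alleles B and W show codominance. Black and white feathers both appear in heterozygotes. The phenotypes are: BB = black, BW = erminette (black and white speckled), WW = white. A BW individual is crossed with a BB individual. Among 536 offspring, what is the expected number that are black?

Punnett square for BW × BB:
Offspring genotypes: 2 BB, 2 BW
Phenotype counts: 2 black, 2 erminette (black and white speckled)
black: 2 out of 4 → fraction 1/2
Expected count = 1/2 × 536 = 268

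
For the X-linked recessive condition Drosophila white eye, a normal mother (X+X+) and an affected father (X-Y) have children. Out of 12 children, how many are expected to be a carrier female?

Cross: X+X+ × X-Y
Offspring: 2 X+X-, 2 X+Y
Probability of a carrier female: 2/4 = 1/2
Expected count = 1/2 × 12 = 6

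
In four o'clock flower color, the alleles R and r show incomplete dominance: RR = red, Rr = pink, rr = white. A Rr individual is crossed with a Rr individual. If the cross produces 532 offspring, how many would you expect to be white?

Punnett square for Rr × Rr:
Offspring genotypes: 1 RR, 2 Rr, 1 rr
Phenotype counts: 1 red, 2 pink, 1 white
white: 1 out of 4 → fraction 1/4
Expected count = 1/4 × 532 = 133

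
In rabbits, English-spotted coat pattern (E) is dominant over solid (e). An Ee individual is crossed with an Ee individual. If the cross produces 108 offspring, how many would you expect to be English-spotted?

Punnett square for Ee × Ee:
Offspring genotypes: 1 EE, 2 Ee, 1 ee
English-spotted: 3, solid: 1
English-spotted: 3 out of 4 → fraction 3/4
Expected count = 3/4 × 108 = 81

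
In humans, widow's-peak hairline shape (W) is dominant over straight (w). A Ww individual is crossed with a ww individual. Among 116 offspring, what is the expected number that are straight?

Punnett square for Ww × ww:
Offspring genotypes: 2 Ww, 2 ww
widow's-peak: 2, straight: 2
straight: 2 out of 4 → fraction 1/2
Expected count = 1/2 × 116 = 58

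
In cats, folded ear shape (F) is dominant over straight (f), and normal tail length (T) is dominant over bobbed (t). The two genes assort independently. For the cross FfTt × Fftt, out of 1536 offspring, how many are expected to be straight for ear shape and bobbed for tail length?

Dihybrid cross FfTt × Fftt — consider each gene separately:
ear shape: Ff × Ff → 1 FF, 2 Ff, 1 ff → 3 F_ : 1 ff (out of 4)
tail length: Tt × tt → 2 Tt, 2 tt → 2 T_ : 2 tt (out of 4)
Looking for: straight (ff) and bobbed (tt)
P(straight) = 1/4, P(bobbed) = 2/4
P(both) = 1/4 × 2/4 = 2/16 = 1/8
Expected count = 1/8 × 1536 = 192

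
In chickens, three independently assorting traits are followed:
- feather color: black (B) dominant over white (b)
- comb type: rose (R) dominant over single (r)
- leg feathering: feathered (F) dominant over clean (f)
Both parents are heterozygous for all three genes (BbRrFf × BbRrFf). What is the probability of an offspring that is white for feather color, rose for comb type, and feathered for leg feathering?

Trihybrid cross: BbRrFf × BbRrFf
Each trait segregates independently with a 3:1 phenotypic ratio, so each gene contributes 3/4 (dominant) or 1/4 (recessive).
Target: white (feather color), rose (comb type), feathered (leg feathering)
Probability = product of independent per-trait probabilities
= 1/4 × 3/4 × 3/4 = 9/64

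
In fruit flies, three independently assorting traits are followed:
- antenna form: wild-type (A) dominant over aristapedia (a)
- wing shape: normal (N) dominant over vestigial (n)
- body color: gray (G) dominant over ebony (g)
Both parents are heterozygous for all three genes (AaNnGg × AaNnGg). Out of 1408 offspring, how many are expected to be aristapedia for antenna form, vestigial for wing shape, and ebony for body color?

Trihybrid cross: AaNnGg × AaNnGg
Each trait segregates independently with a 3:1 phenotypic ratio, so each gene contributes 3/4 (dominant) or 1/4 (recessive).
Target: aristapedia (antenna form), vestigial (wing shape), ebony (body color)
Probability = product of independent per-trait probabilities
= 1/4 × 1/4 × 1/4 = 1/64
Expected count = 1/64 × 1408 = 22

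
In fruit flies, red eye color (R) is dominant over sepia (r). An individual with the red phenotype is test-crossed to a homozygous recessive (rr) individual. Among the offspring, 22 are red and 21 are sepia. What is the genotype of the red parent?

Test cross: ? × rr
Offspring: 22 red, 21 sepia — approximately 1:1.
A 1:1 ratio in a test cross indicates the unknown parent is heterozygous (Rr).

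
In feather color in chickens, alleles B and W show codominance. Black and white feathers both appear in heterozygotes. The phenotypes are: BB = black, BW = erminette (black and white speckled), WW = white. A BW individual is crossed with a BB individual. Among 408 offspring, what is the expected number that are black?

Punnett square for BW × BB:
Offspring genotypes: 2 BB, 2 BW
Phenotype counts: 2 black, 2 erminette (black and white speckled)
black: 2 out of 4 → fraction 1/2
Expected count = 1/2 × 408 = 204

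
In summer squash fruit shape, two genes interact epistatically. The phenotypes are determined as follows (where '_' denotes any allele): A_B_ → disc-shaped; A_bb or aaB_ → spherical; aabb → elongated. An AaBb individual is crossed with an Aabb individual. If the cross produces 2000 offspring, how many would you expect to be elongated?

Cross: AaBb × Aabb — consider each gene separately:
A gene: Aa × Aa → 1 AA, 2 Aa, 1 aa → 3 A_ : 1 aa (out of 4)
B gene: Bb × bb → 2 Bb, 2 bb → 2 B_ : 2 bb (out of 4)
Genotype classes (out of 4 × 4 = 16): A_B_ = 3×2 = 6; A_bb = 3×2 = 6; aaB_ = 1×2 = 2; aabb = 1×2 = 2
Apply the phenotype rules: A_B_ (6) → disc-shaped; A_bb (6) + aaB_ (2) → spherical; aabb (2) → elongated
Phenotype counts (out of 16): 6 disc-shaped, 8 spherical, 2 elongated
elongated: 2 out of 16 → fraction 1/8
Expected count = 1/8 × 2000 = 250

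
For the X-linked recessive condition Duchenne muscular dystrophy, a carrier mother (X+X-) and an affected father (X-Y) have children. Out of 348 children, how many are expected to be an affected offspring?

Cross: X+X- × X-Y
Offspring: 1 X+X-, 1 X+Y, 1 X-X-, 1 X-Y
Probability of an affected offspring: 2/4 = 1/2
Expected count = 1/2 × 348 = 174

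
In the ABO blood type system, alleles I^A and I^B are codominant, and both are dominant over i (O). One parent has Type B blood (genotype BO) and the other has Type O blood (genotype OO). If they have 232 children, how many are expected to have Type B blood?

Cross: BO × OO
Possible offspring genotypes: 2 BO, 2 OO
Blood type counts: 2 Type B, 2 Type O
Probability of Type B: 2/4 = 1/2
Expected count = 1/2 × 232 = 116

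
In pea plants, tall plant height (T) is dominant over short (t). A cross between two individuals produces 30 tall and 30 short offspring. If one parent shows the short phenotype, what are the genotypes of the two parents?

Observed offspring: 30 tall, 30 short
The observed ratio simplifies to 1:1. One parent shows short, so its genotype must be tt. A 1:1 offspring split requires the other parent to be heterozygous (Tt).
Parent genotypes: tt × Tt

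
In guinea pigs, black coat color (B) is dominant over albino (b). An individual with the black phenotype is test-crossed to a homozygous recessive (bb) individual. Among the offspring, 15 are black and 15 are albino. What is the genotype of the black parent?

Test cross: ? × bb
Offspring: 15 black, 15 albino — approximately 1:1.
A 1:1 ratio in a test cross indicates the unknown parent is heterozygous (Bb).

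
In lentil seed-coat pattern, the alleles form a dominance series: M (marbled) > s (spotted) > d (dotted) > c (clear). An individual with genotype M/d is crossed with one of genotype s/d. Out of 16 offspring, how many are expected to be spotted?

Cross: M/d × s/d
Allele dominance: M > s > d > c
Offspring genotypes: 1 M/s, 1 M/d, 1 s/d, 1 d/d
Phenotype counts: 2 marbled, 1 spotted, 1 dotted
spotted: 1 out of 4 → fraction 1/4
Expected count = 1/4 × 16 = 4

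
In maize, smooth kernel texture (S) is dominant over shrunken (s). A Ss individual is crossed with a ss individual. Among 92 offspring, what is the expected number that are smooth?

Punnett square for Ss × ss:
Offspring genotypes: 2 Ss, 2 ss
smooth: 2, shrunken: 2
smooth: 2 out of 4 → fraction 1/2
Expected count = 1/2 × 92 = 46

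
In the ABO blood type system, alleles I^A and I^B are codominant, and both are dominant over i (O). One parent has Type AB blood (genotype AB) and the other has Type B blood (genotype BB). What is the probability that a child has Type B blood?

Cross: AB × BB
Possible offspring genotypes: 2 AB, 2 BB
Blood type counts: 2 Type AB, 2 Type B
Probability of Type B: 2/4 = 1/2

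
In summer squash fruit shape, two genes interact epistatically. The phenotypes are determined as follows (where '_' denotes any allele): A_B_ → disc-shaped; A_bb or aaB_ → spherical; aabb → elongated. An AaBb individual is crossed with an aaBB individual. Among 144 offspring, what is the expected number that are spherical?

Cross: AaBb × aaBB — consider each gene separately:
A gene: Aa × aa → 2 Aa, 2 aa → 2 A_ : 2 aa (out of 4)
B gene: Bb × BB → 2 BB, 2 Bb → 4 B_ (out of 4)
Genotype classes (out of 4 × 4 = 16): A_B_ = 2×4 = 8; aaB_ = 2×4 = 8
Apply the phenotype rules: A_B_ (8) → disc-shaped; aaB_ (8) → spherical
Phenotype counts (out of 16): 8 disc-shaped, 8 spherical
spherical: 8 out of 16 → fraction 1/2
Expected count = 1/2 × 144 = 72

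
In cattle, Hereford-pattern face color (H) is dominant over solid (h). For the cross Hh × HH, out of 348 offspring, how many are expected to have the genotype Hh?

Punnett square for Hh × HH:
Offspring genotypes: 2 HH, 2 Hh
Total offspring: 4
Count with target: 2
Probability: 2/4 = 1/2
Expected count = 1/2 × 348 = 174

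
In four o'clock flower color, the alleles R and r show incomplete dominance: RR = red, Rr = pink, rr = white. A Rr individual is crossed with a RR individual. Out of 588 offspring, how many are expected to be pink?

Punnett square for Rr × RR:
Offspring genotypes: 2 RR, 2 Rr
Phenotype counts: 2 red, 2 pink
pink: 2 out of 4 → fraction 1/2
Expected count = 1/2 × 588 = 294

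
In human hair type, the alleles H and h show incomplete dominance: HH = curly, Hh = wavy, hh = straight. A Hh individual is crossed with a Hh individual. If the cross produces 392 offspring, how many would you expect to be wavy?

Punnett square for Hh × Hh:
Offspring genotypes: 1 HH, 2 Hh, 1 hh
Phenotype counts: 1 curly, 2 wavy, 1 straight
wavy: 2 out of 4 → fraction 1/2
Expected count = 1/2 × 392 = 196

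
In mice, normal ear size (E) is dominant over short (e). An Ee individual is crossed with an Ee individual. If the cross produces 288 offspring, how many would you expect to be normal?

Punnett square for Ee × Ee:
Offspring genotypes: 1 EE, 2 Ee, 1 ee
normal: 3, short: 1
normal: 3 out of 4 → fraction 3/4
Expected count = 3/4 × 288 = 216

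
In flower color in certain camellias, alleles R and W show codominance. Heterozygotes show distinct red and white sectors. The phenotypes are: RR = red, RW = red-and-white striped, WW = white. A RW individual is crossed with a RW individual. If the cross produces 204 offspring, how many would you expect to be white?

Punnett square for RW × RW:
Offspring genotypes: 1 RR, 2 RW, 1 WW
Phenotype counts: 1 red, 2 red-and-white striped, 1 white
white: 1 out of 4 → fraction 1/4
Expected count = 1/4 × 204 = 51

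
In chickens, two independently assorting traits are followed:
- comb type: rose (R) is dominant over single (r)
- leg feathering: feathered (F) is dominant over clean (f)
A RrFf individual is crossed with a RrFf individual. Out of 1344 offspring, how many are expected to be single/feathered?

Dihybrid cross RrFf × RrFf — consider each gene separately:
comb type: Rr × Rr → 1 RR, 2 Rr, 1 rr → 3 R_ : 1 rr (out of 4)
leg feathering: Ff × Ff → 1 FF, 2 Ff, 1 ff → 3 F_ : 1 ff (out of 4)
Combine (counts out of 4 × 4 = 16): rose/feathered (R_F_) = 3×3 = 9; rose/clean (R_ff) = 3×1 = 3; single/feathered (rrF_) = 1×3 = 3; single/clean (rrff) = 1×1 = 1
Phenotype counts (out of 16): 9 rose/feathered, 3 rose/clean, 3 single/feathered, 1 single/clean
single/feathered: 3 out of 16 → fraction 3/16
Expected count = 3/16 × 1344 = 252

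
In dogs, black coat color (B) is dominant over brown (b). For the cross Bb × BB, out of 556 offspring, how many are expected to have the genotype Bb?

Punnett square for Bb × BB:
Offspring genotypes: 2 BB, 2 Bb
Total offspring: 4
Count with target: 2
Probability: 2/4 = 1/2
Expected count = 1/2 × 556 = 278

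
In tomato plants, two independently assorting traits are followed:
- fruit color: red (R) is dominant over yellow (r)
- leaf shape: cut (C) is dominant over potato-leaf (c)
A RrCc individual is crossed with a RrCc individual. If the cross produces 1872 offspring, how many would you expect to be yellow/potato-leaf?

Dihybrid cross RrCc × RrCc — consider each gene separately:
fruit color: Rr × Rr → 1 RR, 2 Rr, 1 rr → 3 R_ : 1 rr (out of 4)
leaf shape: Cc × Cc → 1 CC, 2 Cc, 1 cc → 3 C_ : 1 cc (out of 4)
Combine (counts out of 4 × 4 = 16): red/cut (R_C_) = 3×3 = 9; red/potato-leaf (R_cc) = 3×1 = 3; yellow/cut (rrC_) = 1×3 = 3; yellow/potato-leaf (rrcc) = 1×1 = 1
Phenotype counts (out of 16): 9 red/cut, 3 red/potato-leaf, 3 yellow/cut, 1 yellow/potato-leaf
yellow/potato-leaf: 1 out of 16 → fraction 1/16
Expected count = 1/16 × 1872 = 117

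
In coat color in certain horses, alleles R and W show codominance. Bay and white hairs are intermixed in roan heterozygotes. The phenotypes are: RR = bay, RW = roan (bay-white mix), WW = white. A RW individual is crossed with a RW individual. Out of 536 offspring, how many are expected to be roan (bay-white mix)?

Punnett square for RW × RW:
Offspring genotypes: 1 RR, 2 RW, 1 WW
Phenotype counts: 1 bay, 2 roan (bay-white mix), 1 white
roan (bay-white mix): 2 out of 4 → fraction 1/2
Expected count = 1/2 × 536 = 268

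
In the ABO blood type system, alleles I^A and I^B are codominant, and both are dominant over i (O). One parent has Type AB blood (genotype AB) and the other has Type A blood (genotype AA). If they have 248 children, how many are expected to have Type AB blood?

Cross: AB × AA
Possible offspring genotypes: 2 AA, 2 AB
Blood type counts: 2 Type A, 2 Type AB
Probability of Type AB: 2/4 = 1/2
Expected count = 1/2 × 248 = 124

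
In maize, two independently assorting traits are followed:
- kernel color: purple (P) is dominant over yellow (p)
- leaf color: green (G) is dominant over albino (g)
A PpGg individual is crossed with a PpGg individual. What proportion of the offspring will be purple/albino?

Dihybrid cross PpGg × PpGg — consider each gene separately:
kernel color: Pp × Pp → 1 PP, 2 Pp, 1 pp → 3 P_ : 1 pp (out of 4)
leaf color: Gg × Gg → 1 GG, 2 Gg, 1 gg → 3 G_ : 1 gg (out of 4)
Combine (counts out of 4 × 4 = 16): purple/green (P_G_) = 3×3 = 9; purple/albino (P_gg) = 3×1 = 3; yellow/green (ppG_) = 1×3 = 3; yellow/albino (ppgg) = 1×1 = 1
Phenotype counts (out of 16): 9 purple/green, 3 purple/albino, 3 yellow/green, 1 yellow/albino
purple/albino: 3 out of 16
Probability: 3/16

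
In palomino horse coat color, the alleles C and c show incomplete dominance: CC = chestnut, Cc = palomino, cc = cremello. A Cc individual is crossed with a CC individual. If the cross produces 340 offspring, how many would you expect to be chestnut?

Punnett square for Cc × CC:
Offspring genotypes: 2 CC, 2 Cc
Phenotype counts: 2 chestnut, 2 palomino
chestnut: 2 out of 4 → fraction 1/2
Expected count = 1/2 × 340 = 170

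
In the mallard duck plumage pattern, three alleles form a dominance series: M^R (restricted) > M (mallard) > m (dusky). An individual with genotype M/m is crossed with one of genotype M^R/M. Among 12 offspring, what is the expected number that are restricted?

Cross: M/m × M^R/M
Allele dominance: M^R > M > m
Offspring genotypes: 1 M^R/M, 1 M/M, 1 M^R/m, 1 M/m
Phenotype counts: 2 restricted, 2 mallard
restricted: 2 out of 4 → fraction 1/2
Expected count = 1/2 × 12 = 6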